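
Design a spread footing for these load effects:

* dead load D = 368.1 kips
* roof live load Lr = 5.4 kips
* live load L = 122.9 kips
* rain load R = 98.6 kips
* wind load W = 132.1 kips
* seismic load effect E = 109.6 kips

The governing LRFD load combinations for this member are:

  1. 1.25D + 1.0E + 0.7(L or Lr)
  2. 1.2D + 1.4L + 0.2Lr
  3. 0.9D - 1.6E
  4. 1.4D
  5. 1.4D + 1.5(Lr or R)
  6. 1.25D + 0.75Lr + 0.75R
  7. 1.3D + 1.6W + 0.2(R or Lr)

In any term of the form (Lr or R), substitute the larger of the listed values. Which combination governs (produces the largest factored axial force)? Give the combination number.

(L or Lr) → L = 122.9 kips; (Lr or R) → R = 98.6 kips; (R or Lr) → R = 98.6 kips.
1. 1.25(368.1) + 1.0(109.6) + 0.7(122.9) = 655.8
2. 1.2(368.1) + 1.4(122.9) + 0.2(5.4) = 441.7 + 172.1 + 1.1 = 614.9
3. 0.9(368.1) - 1.6(109.6) = 331.3 - 175.4 = 155.9
4. 1.4(368.1) = 515.3
5. 1.4(368.1) + 1.5(98.6) = 515.3 + 147.9 = 663.2
6. 1.25(368.1) + 0.75(5.4) + 0.75(98.6) = 538.1
7. 1.3(368.1) + 1.6(132.1) + 0.2(98.6) = 478.5 + 211.4 + 19.7 = 709.6
The largest value is 709.6 kips from combination 7.

Combination 7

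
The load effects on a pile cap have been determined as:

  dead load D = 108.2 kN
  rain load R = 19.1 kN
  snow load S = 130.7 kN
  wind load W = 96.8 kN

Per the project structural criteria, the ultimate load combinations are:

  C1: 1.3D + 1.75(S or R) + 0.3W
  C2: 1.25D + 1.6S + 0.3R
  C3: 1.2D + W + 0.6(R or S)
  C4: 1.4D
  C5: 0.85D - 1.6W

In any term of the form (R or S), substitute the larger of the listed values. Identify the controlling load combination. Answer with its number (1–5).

Combination 1

(S or R) → S = 130.7 kN; (R or S) → S = 130.7 kN.
C1: 1.3(108.2) + 1.75(130.7) + 0.3(96.8) = 140.7 + 228.7 + 29.0 = 398.4
C2: 1.25(108.2) + 1.6(130.7) + 0.3(19.1) = 135.3 + 209.1 + 5.7 = 350.1
C3: 1.2(108.2) + 1.0(96.8) + 0.6(130.7) = 305.1
C4: 1.4(108.2) = 151.5
C5: 0.85(108.2) - 1.6(96.8) = 92.0 - 154.9 = -62.9
The largest value is 398.4 kN from combination 1.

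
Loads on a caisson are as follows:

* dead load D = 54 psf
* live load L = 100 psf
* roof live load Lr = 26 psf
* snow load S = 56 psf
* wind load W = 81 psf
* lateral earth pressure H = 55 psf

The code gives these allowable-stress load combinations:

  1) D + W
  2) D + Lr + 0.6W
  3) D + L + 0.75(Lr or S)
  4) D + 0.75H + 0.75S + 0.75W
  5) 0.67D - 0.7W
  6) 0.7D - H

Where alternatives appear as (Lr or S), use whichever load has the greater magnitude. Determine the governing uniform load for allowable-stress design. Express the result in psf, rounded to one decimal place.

198.0 psf

(Lr or S) → S = 56 psf.
1) 1.0(54) + 1.0(81) = 54.0 + 81.0 = 135.0
2) 1.0(54) + 1.0(26) + 0.6(81) = 54.0 + 26.0 + 48.6 = 128.6
3) 1.0(54) + 1.0(100) + 0.75(56) = 54.0 + 100.0 + 42.0 = 196.0
4) 1.0(54) + 0.75(55) + 0.75(56) + 0.75(81) = 198.0
5) 0.67(54) - 0.7(81) = 36.2 - 56.7 = -20.5
6) 0.7(54) - 1.0(55) = 37.8 - 55.0 = -17.2
The controlling combination is 4, giving 198.0 psf.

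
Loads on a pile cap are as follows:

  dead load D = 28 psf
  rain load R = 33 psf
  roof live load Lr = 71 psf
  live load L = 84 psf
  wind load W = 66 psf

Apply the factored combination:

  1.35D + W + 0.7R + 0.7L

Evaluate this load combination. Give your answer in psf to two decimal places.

1.35(28) + 1.0(66) + 0.7(33) + 0.7(84) = 37.80 + 66.00 + 23.10 + 58.80 = 185.70
q_u = 185.70 psf.

185.70 psf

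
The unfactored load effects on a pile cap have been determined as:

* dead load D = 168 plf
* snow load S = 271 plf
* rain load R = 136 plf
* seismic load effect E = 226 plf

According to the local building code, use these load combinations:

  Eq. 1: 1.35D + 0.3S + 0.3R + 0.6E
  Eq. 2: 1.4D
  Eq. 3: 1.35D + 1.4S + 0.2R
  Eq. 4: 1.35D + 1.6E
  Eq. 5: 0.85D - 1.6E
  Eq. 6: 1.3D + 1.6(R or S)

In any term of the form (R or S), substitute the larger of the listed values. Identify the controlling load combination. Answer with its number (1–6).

Combination 6

(R or S) → S = 271 plf.
Eq. 1: 1.35(168) + 0.3(271) + 0.3(136) + 0.6(226) = 226.8 + 81.3 + 40.8 + 135.6 = 484.5
Eq. 2: 1.4(168) = 235.2
Eq. 3: 1.35(168) + 1.4(271) + 0.2(136) = 226.8 + 379.4 + 27.2 = 633.4
Eq. 4: 1.35(168) + 1.6(226) = 226.8 + 361.6 = 588.4
Eq. 5: 0.85(168) - 1.6(226) = 142.8 - 361.6 = -218.8
Eq. 6: 1.3(168) + 1.6(271) = 218.4 + 433.6 = 652.0
The largest value is 652.0 plf from combination 6.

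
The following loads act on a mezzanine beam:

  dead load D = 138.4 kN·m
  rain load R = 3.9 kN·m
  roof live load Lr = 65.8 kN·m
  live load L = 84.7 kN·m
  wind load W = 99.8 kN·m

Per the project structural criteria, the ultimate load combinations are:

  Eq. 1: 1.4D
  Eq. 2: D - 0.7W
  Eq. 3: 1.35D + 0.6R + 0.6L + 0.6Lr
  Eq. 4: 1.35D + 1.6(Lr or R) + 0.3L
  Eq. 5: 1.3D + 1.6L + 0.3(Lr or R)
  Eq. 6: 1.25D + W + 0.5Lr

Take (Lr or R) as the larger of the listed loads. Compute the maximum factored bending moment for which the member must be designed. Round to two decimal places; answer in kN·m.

(Lr or R) → Lr = 65.8 kN·m.
Eq. 1: 1.4(138.4) = 193.76
Eq. 2: 1.0(138.4) - 0.7(99.8) = 138.40 - 69.86 = 68.54
Eq. 3: 1.35(138.4) + 0.6(3.9) + 0.6(84.7) + 0.6(65.8) = 186.84 + 2.34 + 50.82 + 39.48 = 279.48
Eq. 4: 1.35(138.4) + 1.6(65.8) + 0.3(84.7) = 186.84 + 105.28 + 25.41 = 317.53
Eq. 5: 1.3(138.4) + 1.6(84.7) + 0.3(65.8) = 179.92 + 135.52 + 19.74 = 335.18
Eq. 6: 1.25(138.4) + 1.0(99.8) + 0.5(65.8) = 173.00 + 99.80 + 32.90 = 305.70
Combination 5 governs: M_u = 335.18 kN·m.

335.18 kN·m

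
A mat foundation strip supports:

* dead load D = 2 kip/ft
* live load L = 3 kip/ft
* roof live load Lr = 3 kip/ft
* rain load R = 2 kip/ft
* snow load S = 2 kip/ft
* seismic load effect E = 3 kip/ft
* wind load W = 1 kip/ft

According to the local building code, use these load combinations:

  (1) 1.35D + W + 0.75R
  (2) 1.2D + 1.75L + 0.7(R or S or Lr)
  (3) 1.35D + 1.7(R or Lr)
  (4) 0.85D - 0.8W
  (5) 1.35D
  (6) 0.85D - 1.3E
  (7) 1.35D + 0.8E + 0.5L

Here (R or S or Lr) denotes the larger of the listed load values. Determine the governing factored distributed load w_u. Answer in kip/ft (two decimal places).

(R or S or Lr) → Lr = 3 kip/ft; (R or Lr) → Lr = 3 kip/ft.
(1) 1.35(2) + 1.0(1) + 0.75(2) = 2.70 + 1.00 + 1.50 = 5.20
(2) 1.2(2) + 1.75(3) + 0.7(3) = 2.40 + 5.25 + 2.10 = 9.75
(3) 1.35(2) + 1.7(3) = 2.70 + 5.10 = 7.80
(4) 0.85(2) - 0.8(1) = 1.70 - 0.80 = 0.90
(5) 1.35(2) = 2.70
(6) 0.85(2) - 1.3(3) = 1.70 - 3.90 = -2.20
(7) 1.35(2) + 0.8(3) + 0.5(3) = 2.70 + 2.40 + 1.50 = 6.60
Combination 2 governs: w_u = 9.75 kip/ft.

9.75 kip/ft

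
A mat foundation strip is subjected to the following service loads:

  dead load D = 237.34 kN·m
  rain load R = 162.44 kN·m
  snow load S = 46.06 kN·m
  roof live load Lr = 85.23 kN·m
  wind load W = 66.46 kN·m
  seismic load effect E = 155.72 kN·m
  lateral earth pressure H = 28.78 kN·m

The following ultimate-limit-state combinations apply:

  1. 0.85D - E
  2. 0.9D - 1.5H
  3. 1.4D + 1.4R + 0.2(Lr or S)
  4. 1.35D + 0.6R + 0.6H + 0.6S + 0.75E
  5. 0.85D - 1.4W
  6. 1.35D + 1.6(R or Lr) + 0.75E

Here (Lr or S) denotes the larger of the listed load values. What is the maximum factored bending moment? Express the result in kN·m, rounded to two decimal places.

(Lr or S) → Lr = 85.23 kN·m; (R or Lr) → R = 162.44 kN·m.
1. 0.85(237.34) - 1.0(155.72) = 201.74 - 155.72 = 46.02
2. 0.9(237.34) - 1.5(28.78) = 213.61 - 43.17 = 170.44
3. 1.4(237.34) + 1.4(162.44) + 0.2(85.23) = 576.74
4. 1.35(237.34) + 0.6(162.44) + 0.6(28.78) + 0.6(46.06) + 0.75(155.72) = 320.41 + 97.46 + 17.27 + 27.64 + 116.79 = 579.57
5. 0.85(237.34) - 1.4(66.46) = 201.74 - 93.04 = 108.70
6. 1.35(237.34) + 1.6(162.44) + 0.75(155.72) = 320.41 + 259.90 + 116.79 = 697.10
Combination 6 governs: M_u = 697.10 kN·m.

697.10 kN·m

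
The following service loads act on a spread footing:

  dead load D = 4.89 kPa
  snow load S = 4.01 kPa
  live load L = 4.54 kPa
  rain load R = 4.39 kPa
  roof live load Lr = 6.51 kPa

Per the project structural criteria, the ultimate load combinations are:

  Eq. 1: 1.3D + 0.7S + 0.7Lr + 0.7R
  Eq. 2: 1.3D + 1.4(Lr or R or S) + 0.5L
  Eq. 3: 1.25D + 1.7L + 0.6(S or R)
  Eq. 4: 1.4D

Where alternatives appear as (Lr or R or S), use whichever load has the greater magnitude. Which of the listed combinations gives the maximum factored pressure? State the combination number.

Combination 2

(Lr or R or S) → Lr = 6.51 kPa; (S or R) → R = 4.39 kPa.
Eq. 1: 1.3(4.89) + 0.7(4.01) + 0.7(6.51) + 0.7(4.39) = 16.79
Eq. 2: 1.3(4.89) + 1.4(6.51) + 0.5(4.54) = 17.74
Eq. 3: 1.25(4.89) + 1.7(4.54) + 0.6(4.39) = 16.46
Eq. 4: 1.4(4.89) = 6.85
The largest value is 17.74 kPa from combination 2.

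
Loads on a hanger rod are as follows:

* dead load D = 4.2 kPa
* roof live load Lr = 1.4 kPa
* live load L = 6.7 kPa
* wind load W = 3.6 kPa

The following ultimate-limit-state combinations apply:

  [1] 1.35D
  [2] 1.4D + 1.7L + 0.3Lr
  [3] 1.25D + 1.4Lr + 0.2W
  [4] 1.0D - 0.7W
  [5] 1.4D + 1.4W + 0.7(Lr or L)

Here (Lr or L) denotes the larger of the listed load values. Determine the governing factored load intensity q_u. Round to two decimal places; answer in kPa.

17.69 kPa

(Lr or L) → L = 6.7 kPa.
[1] 1.35(4.2) = 5.67
[2] 1.4(4.2) + 1.7(6.7) + 0.3(1.4) = 5.88 + 11.39 + 0.42 = 17.69
[3] 1.25(4.2) + 1.4(1.4) + 0.2(3.6) = 5.25 + 1.96 + 0.72 = 7.93
[4] 1.0(4.2) - 0.7(3.6) = 4.20 - 2.52 = 1.68
[5] 1.4(4.2) + 1.4(3.6) + 0.7(6.7) = 5.88 + 5.04 + 4.69 = 15.61
The controlling combination is 2, giving 17.69 kPa.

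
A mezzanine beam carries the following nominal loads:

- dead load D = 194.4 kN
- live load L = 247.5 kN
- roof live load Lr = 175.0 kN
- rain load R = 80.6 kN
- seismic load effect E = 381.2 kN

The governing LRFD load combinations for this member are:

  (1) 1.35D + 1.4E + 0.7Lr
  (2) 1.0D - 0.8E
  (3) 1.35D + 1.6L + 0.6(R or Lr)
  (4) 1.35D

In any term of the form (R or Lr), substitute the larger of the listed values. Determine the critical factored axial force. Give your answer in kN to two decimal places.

918.62 kN

(R or Lr) → Lr = 175.0 kN.
(1) 1.35(194.4) + 1.4(381.2) + 0.7(175.0) = 262.44 + 533.68 + 122.50 = 918.62
(2) 1.0(194.4) - 0.8(381.2) = 194.40 - 304.96 = -110.56
(3) 1.35(194.4) + 1.6(247.5) + 0.6(175.0) = 262.44 + 396.00 + 105.00 = 763.44
(4) 1.35(194.4) = 262.44
Maximum is from combination 1.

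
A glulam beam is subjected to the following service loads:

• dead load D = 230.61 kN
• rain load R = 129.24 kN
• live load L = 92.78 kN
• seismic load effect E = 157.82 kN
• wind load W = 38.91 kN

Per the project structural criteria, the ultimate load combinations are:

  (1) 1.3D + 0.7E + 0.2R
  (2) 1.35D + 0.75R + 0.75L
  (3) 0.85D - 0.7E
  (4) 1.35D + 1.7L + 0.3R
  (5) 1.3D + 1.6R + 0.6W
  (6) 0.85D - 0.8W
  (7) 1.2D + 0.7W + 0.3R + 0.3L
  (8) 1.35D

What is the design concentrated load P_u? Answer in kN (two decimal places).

529.92 kN

(1) 1.3(230.61) + 0.7(157.82) + 0.2(129.24) = 436.12
(2) 1.35(230.61) + 0.75(129.24) + 0.75(92.78) = 311.32 + 96.93 + 69.59 = 477.84
(3) 0.85(230.61) - 0.7(157.82) = 85.54
(4) 1.35(230.61) + 1.7(92.78) + 0.3(129.24) = 311.32 + 157.73 + 38.77 = 507.82
(5) 1.3(230.61) + 1.6(129.24) + 0.6(38.91) = 299.79 + 206.78 + 23.35 = 529.92
(6) 0.85(230.61) - 0.8(38.91) = 196.02 - 31.13 = 164.89
(7) 1.2(230.61) + 0.7(38.91) + 0.3(129.24) + 0.3(92.78) = 370.58
(8) 1.35(230.61) = 311.32
The controlling combination is 5, giving 529.92 kN.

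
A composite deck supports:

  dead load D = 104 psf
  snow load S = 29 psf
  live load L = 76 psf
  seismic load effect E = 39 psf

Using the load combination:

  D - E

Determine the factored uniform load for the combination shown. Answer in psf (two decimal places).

65.00 psf

1.0(104) - 1.0(39) = 65.00
q_u = 65.00 psf.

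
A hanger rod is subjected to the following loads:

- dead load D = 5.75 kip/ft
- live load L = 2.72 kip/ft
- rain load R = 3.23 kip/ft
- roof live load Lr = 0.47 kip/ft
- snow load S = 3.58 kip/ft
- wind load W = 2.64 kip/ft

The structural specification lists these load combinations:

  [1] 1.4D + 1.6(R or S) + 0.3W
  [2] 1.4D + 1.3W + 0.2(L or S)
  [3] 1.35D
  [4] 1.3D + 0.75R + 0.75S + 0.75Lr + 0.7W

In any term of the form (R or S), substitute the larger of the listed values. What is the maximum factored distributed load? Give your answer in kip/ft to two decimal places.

14.78 kip/ft

(R or S) → S = 3.58 kip/ft; (L or S) → S = 3.58 kip/ft.
[1] 1.4(5.75) + 1.6(3.58) + 0.3(2.64) = 8.05 + 5.73 + 0.79 = 14.57
[2] 1.4(5.75) + 1.3(2.64) + 0.2(3.58) = 8.05 + 3.43 + 0.72 = 12.20
[3] 1.35(5.75) = 7.76
[4] 1.3(5.75) + 0.75(3.23) + 0.75(3.58) + 0.75(0.47) + 0.7(2.64) = 14.78
Maximum is from combination 4.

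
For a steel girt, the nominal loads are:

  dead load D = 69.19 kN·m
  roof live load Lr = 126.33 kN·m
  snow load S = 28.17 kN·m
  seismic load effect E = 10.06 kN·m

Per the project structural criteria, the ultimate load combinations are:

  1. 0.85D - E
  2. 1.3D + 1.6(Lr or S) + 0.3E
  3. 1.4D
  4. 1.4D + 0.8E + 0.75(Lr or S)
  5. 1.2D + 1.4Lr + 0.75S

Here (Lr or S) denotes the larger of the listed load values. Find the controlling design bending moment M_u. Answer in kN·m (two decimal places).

(Lr or S) → Lr = 126.33 kN·m.
1. 0.85(69.19) - 1.0(10.06) = 48.75
2. 1.3(69.19) + 1.6(126.33) + 0.3(10.06) = 295.09
3. 1.4(69.19) = 96.87
4. 1.4(69.19) + 0.8(10.06) + 0.75(126.33) = 199.66
5. 1.2(69.19) + 1.4(126.33) + 0.75(28.17) = 281.02
Combination 2 governs: M_u = 295.09 kN·m.

295.09 kN·m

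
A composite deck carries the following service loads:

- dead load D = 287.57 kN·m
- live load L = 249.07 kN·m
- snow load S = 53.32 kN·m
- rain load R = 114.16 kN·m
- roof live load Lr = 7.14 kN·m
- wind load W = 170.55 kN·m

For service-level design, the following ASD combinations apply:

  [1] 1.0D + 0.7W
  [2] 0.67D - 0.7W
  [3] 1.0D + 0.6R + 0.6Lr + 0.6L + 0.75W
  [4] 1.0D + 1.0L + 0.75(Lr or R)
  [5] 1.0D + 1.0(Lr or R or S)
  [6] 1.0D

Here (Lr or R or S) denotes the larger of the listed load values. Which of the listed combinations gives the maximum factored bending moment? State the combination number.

Combination 3

(Lr or R) → R = 114.16 kN·m; (Lr or R or S) → R = 114.16 kN·m.
[1] 1.0(287.57) + 0.7(170.55) = 287.57 + 119.39 = 406.96
[2] 0.67(287.57) - 0.7(170.55) = 73.29
[3] 1.0(287.57) + 0.6(114.16) + 0.6(7.14) + 0.6(249.07) + 0.75(170.55) = 287.57 + 68.50 + 4.28 + 149.44 + 127.91 = 637.70
[4] 1.0(287.57) + 1.0(249.07) + 0.75(114.16) = 287.57 + 249.07 + 85.62 = 622.26
[5] 1.0(287.57) + 1.0(114.16) = 287.57 + 114.16 = 401.73
[6] 1.0(287.57) = 287.57
The largest value is 637.70 kN·m from combination 3.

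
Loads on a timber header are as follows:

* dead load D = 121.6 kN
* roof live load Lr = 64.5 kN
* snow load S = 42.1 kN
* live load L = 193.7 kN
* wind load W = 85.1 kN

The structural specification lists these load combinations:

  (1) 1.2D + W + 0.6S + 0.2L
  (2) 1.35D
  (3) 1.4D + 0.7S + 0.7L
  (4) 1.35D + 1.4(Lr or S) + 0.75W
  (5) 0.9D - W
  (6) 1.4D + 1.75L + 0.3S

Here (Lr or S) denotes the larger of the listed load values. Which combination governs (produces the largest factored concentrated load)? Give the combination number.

(Lr or S) → Lr = 64.5 kN.
(1) 1.2(121.6) + 1.0(85.1) + 0.6(42.1) + 0.2(193.7) = 145.9 + 85.1 + 25.3 + 38.7 = 295.0
(2) 1.35(121.6) = 164.2
(3) 1.4(121.6) + 0.7(42.1) + 0.7(193.7) = 170.2 + 29.5 + 135.6 = 335.3
(4) 1.35(121.6) + 1.4(64.5) + 0.75(85.1) = 164.2 + 90.3 + 63.8 = 318.3
(5) 0.9(121.6) - 1.0(85.1) = 109.4 - 85.1 = 24.3
(6) 1.4(121.6) + 1.75(193.7) + 0.3(42.1) = 170.2 + 339.0 + 12.6 = 521.8
The largest value is 521.8 kN from combination 6.

Combination 6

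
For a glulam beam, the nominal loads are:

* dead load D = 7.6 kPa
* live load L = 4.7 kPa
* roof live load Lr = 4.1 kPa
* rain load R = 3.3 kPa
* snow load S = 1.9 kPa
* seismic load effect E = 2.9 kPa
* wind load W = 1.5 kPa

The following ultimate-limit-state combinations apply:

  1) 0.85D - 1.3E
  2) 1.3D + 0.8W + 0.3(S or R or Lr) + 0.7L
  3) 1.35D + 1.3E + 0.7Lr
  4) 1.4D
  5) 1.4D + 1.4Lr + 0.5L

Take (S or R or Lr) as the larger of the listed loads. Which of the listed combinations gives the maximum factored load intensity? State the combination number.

Combination 5

(S or R or Lr) → Lr = 4.1 kPa.
1) 0.85(7.6) - 1.3(2.9) = 6.46 - 3.77 = 2.69
2) 1.3(7.6) + 0.8(1.5) + 0.3(4.1) + 0.7(4.7) = 9.88 + 1.20 + 1.23 + 3.29 = 15.60
3) 1.35(7.6) + 1.3(2.9) + 0.7(4.1) = 10.26 + 3.77 + 2.87 = 16.90
4) 1.4(7.6) = 10.64
5) 1.4(7.6) + 1.4(4.1) + 0.5(4.7) = 10.64 + 5.74 + 2.35 = 18.73
The largest value is 18.73 kPa from combination 5.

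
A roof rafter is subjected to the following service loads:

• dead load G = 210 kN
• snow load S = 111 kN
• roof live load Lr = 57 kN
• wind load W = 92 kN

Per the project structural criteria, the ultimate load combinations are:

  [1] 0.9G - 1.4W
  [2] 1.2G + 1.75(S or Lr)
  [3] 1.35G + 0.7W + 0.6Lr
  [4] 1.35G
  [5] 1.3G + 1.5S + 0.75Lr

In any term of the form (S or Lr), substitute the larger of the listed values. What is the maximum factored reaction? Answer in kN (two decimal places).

(S or Lr) → S = 111 kN.
[1] 0.9(210) - 1.4(92) = 60.20
[2] 1.2(210) + 1.75(111) = 446.25
[3] 1.35(210) + 0.7(92) + 0.6(57) = 382.10
[4] 1.35(210) = 283.50
[5] 1.3(210) + 1.5(111) + 0.75(57) = 482.25
Maximum is from combination 5.

482.25 kN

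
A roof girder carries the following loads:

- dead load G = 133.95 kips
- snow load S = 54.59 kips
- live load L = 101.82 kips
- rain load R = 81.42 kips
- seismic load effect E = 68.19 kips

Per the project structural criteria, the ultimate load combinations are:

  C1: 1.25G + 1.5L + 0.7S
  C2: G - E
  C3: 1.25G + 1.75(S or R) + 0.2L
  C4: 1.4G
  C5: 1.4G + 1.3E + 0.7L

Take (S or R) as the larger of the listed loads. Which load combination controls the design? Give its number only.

(S or R) → R = 81.42 kips.
C1: 1.25(133.95) + 1.5(101.82) + 0.7(54.59) = 167.44 + 152.73 + 38.21 = 358.38
C2: 1.0(133.95) - 1.0(68.19) = 133.95 - 68.19 = 65.76
C3: 1.25(133.95) + 1.75(81.42) + 0.2(101.82) = 167.44 + 142.49 + 20.36 = 330.29
C4: 1.4(133.95) = 187.53
C5: 1.4(133.95) + 1.3(68.19) + 0.7(101.82) = 187.53 + 88.65 + 71.27 = 347.45
The largest value is 358.38 kips from combination 1.

Combination 1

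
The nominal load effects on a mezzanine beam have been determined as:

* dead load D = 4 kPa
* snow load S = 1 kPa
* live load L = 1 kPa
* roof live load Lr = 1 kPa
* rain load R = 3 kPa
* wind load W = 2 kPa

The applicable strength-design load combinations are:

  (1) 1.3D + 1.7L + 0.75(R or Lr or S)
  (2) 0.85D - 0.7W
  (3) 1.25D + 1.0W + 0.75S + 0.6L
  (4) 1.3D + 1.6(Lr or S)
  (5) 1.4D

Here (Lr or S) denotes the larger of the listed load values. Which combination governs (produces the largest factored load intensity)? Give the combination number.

(R or Lr or S) → R = 3 kPa; (Lr or S) → Lr = 1 kPa.
(1) 1.3(4) + 1.7(1) + 0.75(3) = 9.15
(2) 0.85(4) - 0.7(2) = 2.00
(3) 1.25(4) + 1.0(2) + 0.75(1) + 0.6(1) = 8.35
(4) 1.3(4) + 1.6(1) = 6.80
(5) 1.4(4) = 5.60
The largest value is 9.15 kPa from combination 1.

Combination 1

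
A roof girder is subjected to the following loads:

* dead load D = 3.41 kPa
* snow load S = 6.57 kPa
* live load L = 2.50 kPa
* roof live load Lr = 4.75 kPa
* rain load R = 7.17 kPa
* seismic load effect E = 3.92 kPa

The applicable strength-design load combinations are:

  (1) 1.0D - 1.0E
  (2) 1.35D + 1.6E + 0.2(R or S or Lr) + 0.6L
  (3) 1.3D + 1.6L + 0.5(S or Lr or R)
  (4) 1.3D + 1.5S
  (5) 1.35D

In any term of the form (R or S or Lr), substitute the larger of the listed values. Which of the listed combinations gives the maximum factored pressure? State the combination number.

(R or S or Lr) → R = 7.17 kPa; (S or Lr or R) → R = 7.17 kPa.
(1) 1.0(3.41) - 1.0(3.92) = 3.41 - 3.92 = -0.51
(2) 1.35(3.41) + 1.6(3.92) + 0.2(7.17) + 0.6(2.50) = 13.81
(3) 1.3(3.41) + 1.6(2.50) + 0.5(7.17) = 4.43 + 4.00 + 3.59 = 12.02
(4) 1.3(3.41) + 1.5(6.57) = 4.43 + 9.86 = 14.29
(5) 1.35(3.41) = 4.60
The largest value is 14.29 kPa from combination 4.

Combination 4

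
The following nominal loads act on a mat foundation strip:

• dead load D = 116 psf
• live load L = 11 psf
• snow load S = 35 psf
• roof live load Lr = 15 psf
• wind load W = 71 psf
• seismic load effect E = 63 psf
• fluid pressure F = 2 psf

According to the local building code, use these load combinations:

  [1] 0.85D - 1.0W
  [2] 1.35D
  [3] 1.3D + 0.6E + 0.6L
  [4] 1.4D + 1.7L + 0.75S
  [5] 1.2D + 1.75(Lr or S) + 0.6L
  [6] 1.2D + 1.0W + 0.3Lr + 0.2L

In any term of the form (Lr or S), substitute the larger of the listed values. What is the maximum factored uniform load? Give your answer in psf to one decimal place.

(Lr or S) → S = 35 psf.
[1] 0.85(116) - 1.0(71) = 98.6 - 71.0 = 27.6
[2] 1.35(116) = 156.6
[3] 1.3(116) + 0.6(63) + 0.6(11) = 150.8 + 37.8 + 6.6 = 195.2
[4] 1.4(116) + 1.7(11) + 0.75(35) = 162.4 + 18.7 + 26.3 = 207.4
[5] 1.2(116) + 1.75(35) + 0.6(11) = 139.2 + 61.3 + 6.6 = 207.1
[6] 1.2(116) + 1.0(71) + 0.3(15) + 0.2(11) = 139.2 + 71.0 + 4.5 + 2.2 = 216.9
The controlling combination is 6, giving 216.9 psf.

216.9 psf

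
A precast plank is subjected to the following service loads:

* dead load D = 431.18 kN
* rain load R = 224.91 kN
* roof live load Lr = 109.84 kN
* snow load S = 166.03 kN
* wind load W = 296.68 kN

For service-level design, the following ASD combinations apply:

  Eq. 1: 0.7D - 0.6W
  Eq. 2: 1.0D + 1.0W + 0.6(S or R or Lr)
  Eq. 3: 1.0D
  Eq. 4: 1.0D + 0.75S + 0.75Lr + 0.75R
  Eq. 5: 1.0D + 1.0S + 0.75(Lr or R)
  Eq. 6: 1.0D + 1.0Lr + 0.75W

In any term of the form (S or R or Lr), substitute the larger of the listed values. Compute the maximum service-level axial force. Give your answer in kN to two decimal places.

862.81 kN

(S or R or Lr) → R = 224.91 kN; (Lr or R) → R = 224.91 kN.
Eq. 1: 0.7(431.18) - 0.6(296.68) = 301.83 - 178.01 = 123.82
Eq. 2: 1.0(431.18) + 1.0(296.68) + 0.6(224.91) = 431.18 + 296.68 + 134.95 = 862.81
Eq. 3: 1.0(431.18) = 431.18
Eq. 4: 1.0(431.18) + 0.75(166.03) + 0.75(109.84) + 0.75(224.91) = 806.77
Eq. 5: 1.0(431.18) + 1.0(166.03) + 0.75(224.91) = 431.18 + 166.03 + 168.68 = 765.89
Eq. 6: 1.0(431.18) + 1.0(109.84) + 0.75(296.68) = 431.18 + 109.84 + 222.51 = 763.53
Maximum is from combination 2.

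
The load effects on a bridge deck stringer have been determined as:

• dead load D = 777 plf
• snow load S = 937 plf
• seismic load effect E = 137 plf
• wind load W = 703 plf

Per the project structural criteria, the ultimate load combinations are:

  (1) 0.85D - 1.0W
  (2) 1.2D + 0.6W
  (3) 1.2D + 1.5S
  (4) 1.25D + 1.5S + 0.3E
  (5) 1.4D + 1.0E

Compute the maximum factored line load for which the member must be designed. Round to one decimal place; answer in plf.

(1) 0.85(777) - 1.0(703) = -42.6
(2) 1.2(777) + 0.6(703) = 932.4 + 421.8 = 1354.2
(3) 1.2(777) + 1.5(937) = 932.4 + 1405.5 = 2337.9
(4) 1.25(777) + 1.5(937) + 0.3(137) = 971.3 + 1405.5 + 41.1 = 2417.9
(5) 1.4(777) + 1.0(137) = 1087.8 + 137.0 = 1224.8
Combination 4 governs: w_u = 2417.9 plf.

2417.9 plf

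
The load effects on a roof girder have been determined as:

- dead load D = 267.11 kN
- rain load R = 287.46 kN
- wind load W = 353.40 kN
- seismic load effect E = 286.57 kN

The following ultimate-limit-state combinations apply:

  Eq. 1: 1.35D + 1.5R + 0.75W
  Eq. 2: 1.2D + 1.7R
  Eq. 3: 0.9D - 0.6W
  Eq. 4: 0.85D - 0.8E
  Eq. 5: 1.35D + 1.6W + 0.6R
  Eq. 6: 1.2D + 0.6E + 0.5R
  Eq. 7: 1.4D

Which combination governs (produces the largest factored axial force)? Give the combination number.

Eq. 1: 1.35(267.11) + 1.5(287.46) + 0.75(353.40) = 360.60 + 431.19 + 265.05 = 1056.84
Eq. 2: 1.2(267.11) + 1.7(287.46) = 320.53 + 488.68 = 809.21
Eq. 3: 0.9(267.11) - 0.6(353.40) = 240.40 - 212.04 = 28.36
Eq. 4: 0.85(267.11) - 0.8(286.57) = -2.21
Eq. 5: 1.35(267.11) + 1.6(353.40) + 0.6(287.46) = 1098.51
Eq. 6: 1.2(267.11) + 0.6(286.57) + 0.5(287.46) = 320.53 + 171.94 + 143.73 = 636.20
Eq. 7: 1.4(267.11) = 373.95
The largest value is 1098.51 kN from combination 5.

Combination 5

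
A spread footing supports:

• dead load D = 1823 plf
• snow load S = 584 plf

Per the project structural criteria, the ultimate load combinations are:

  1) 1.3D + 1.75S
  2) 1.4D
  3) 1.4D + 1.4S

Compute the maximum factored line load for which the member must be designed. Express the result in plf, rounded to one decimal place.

1) 1.3(1823) + 1.75(584) = 2369.9 + 1022.0 = 3391.9
2) 1.4(1823) = 2552.2
3) 1.4(1823) + 1.4(584) = 2552.2 + 817.6 = 3369.8
Combination 1 governs: w_u = 3391.9 plf.

3391.9 plf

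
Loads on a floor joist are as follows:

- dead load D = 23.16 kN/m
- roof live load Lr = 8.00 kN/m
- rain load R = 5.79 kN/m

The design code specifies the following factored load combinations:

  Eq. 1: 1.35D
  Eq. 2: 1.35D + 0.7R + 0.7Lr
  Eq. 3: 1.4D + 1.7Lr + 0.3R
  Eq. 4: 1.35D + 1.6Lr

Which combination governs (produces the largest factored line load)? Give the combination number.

Combination 3

Eq. 1: 1.35(23.16) = 31.27
Eq. 2: 1.35(23.16) + 0.7(5.79) + 0.7(8.00) = 40.92
Eq. 3: 1.4(23.16) + 1.7(8.00) + 0.3(5.79) = 47.76
Eq. 4: 1.35(23.16) + 1.6(8.00) = 44.07
The largest value is 47.76 kN/m from combination 3.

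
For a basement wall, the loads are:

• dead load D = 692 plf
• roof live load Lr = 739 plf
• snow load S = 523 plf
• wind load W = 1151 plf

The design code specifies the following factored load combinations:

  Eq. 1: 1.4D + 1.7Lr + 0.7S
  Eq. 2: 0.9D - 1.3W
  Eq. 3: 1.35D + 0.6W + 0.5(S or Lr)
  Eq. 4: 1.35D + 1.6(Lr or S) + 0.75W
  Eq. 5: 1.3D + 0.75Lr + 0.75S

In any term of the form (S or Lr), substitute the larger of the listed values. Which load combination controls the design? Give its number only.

Combination 4

(S or Lr) → Lr = 739 plf; (Lr or S) → Lr = 739 plf.
Eq. 1: 1.4(692) + 1.7(739) + 0.7(523) = 968.8 + 1256.3 + 366.1 = 2591.2
Eq. 2: 0.9(692) - 1.3(1151) = 622.8 - 1496.3 = -873.5
Eq. 3: 1.35(692) + 0.6(1151) + 0.5(739) = 934.2 + 690.6 + 369.5 = 1994.3
Eq. 4: 1.35(692) + 1.6(739) + 0.75(1151) = 934.2 + 1182.4 + 863.3 = 2979.9
Eq. 5: 1.3(692) + 0.75(739) + 0.75(523) = 1846.1
The largest value is 2979.9 plf from combination 4.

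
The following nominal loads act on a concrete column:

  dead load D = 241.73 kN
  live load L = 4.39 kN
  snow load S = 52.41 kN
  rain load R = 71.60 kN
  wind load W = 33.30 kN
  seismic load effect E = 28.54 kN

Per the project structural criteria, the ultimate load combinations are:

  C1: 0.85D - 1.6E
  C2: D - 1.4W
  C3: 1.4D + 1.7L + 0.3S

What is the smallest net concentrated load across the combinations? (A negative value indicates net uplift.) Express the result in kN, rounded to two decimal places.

C1: 0.85(241.73) - 1.6(28.54) = 205.47 - 45.66 = 159.81
C2: 1.0(241.73) - 1.4(33.30) = 241.73 - 46.62 = 195.11
C3: 1.4(241.73) + 1.7(4.39) + 0.3(52.41) = 361.61
Combination 1 gives the minimum: 159.81 kN.

159.81 kN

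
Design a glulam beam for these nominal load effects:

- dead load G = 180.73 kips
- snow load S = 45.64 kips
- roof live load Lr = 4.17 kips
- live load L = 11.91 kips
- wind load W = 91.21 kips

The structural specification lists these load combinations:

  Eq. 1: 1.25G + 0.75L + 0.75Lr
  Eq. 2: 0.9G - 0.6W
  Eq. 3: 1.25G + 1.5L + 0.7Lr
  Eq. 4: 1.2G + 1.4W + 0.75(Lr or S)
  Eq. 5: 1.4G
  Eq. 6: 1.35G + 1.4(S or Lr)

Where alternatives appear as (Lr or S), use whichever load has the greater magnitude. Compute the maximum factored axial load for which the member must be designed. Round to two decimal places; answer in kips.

378.80 kips

(Lr or S) → S = 45.64 kips; (S or Lr) → S = 45.64 kips.
Eq. 1: 1.25(180.73) + 0.75(11.91) + 0.75(4.17) = 225.91 + 8.93 + 3.13 = 237.97
Eq. 2: 0.9(180.73) - 0.6(91.21) = 162.66 - 54.73 = 107.93
Eq. 3: 1.25(180.73) + 1.5(11.91) + 0.7(4.17) = 225.91 + 17.87 + 2.92 = 246.70
Eq. 4: 1.2(180.73) + 1.4(91.21) + 0.75(45.64) = 216.88 + 127.69 + 34.23 = 378.80
Eq. 5: 1.4(180.73) = 253.02
Eq. 6: 1.35(180.73) + 1.4(45.64) = 307.88
Combination 4 governs: P_u = 378.80 kips.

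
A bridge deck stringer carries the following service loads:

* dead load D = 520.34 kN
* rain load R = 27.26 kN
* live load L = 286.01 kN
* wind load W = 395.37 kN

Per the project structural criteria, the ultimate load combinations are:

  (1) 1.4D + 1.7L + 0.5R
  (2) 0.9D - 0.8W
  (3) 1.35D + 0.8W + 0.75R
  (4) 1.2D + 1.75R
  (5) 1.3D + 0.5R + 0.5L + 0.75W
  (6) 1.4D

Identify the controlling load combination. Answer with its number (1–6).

(1) 1.4(520.34) + 1.7(286.01) + 0.5(27.26) = 1228.32
(2) 0.9(520.34) - 0.8(395.37) = 468.31 - 316.30 = 152.01
(3) 1.35(520.34) + 0.8(395.37) + 0.75(27.26) = 1039.20
(4) 1.2(520.34) + 1.75(27.26) = 672.11
(5) 1.3(520.34) + 0.5(27.26) + 0.5(286.01) + 0.75(395.37) = 1129.60
(6) 1.4(520.34) = 728.48
The largest value is 1228.32 kN from combination 1.

Combination 1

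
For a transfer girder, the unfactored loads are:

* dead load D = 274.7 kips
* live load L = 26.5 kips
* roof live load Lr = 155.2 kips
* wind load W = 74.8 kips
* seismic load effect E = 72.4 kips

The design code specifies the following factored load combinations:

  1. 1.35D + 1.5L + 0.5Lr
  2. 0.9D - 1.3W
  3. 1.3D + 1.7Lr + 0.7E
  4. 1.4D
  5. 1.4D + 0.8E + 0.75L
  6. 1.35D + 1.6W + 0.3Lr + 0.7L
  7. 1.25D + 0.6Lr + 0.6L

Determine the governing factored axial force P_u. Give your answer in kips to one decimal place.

1. 1.35(274.7) + 1.5(26.5) + 0.5(155.2) = 370.8 + 39.8 + 77.6 = 488.2
2. 0.9(274.7) - 1.3(74.8) = 247.2 - 97.2 = 150.0
3. 1.3(274.7) + 1.7(155.2) + 0.7(72.4) = 357.1 + 263.8 + 50.7 = 671.6
4. 1.4(274.7) = 384.6
5. 1.4(274.7) + 0.8(72.4) + 0.75(26.5) = 384.6 + 57.9 + 19.9 = 462.4
6. 1.35(274.7) + 1.6(74.8) + 0.3(155.2) + 0.7(26.5) = 555.6
7. 1.25(274.7) + 0.6(155.2) + 0.6(26.5) = 343.4 + 93.1 + 15.9 = 452.4
Maximum is from combination 3.

671.6 kips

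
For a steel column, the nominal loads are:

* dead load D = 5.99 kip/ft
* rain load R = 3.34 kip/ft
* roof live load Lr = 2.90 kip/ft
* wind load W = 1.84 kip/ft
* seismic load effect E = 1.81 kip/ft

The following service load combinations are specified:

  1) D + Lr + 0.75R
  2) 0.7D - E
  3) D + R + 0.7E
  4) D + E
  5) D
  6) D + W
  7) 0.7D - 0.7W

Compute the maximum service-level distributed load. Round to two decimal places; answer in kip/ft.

1) 1.0(5.99) + 1.0(2.90) + 0.75(3.34) = 11.40
2) 0.7(5.99) - 1.0(1.81) = 2.38
3) 1.0(5.99) + 1.0(3.34) + 0.7(1.81) = 10.60
4) 1.0(5.99) + 1.0(1.81) = 7.80
5) 1.0(5.99) = 5.99
6) 1.0(5.99) + 1.0(1.84) = 7.83
7) 0.7(5.99) - 0.7(1.84) = 2.91
The controlling combination is 1, giving 11.40 kip/ft.

11.40 kip/ft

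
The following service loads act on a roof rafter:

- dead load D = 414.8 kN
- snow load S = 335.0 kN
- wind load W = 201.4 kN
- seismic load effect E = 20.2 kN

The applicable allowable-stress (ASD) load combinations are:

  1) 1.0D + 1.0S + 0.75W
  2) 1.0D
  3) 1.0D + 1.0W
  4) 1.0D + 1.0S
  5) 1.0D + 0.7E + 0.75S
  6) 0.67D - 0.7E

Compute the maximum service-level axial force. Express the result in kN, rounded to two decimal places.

1) 1.0(414.8) + 1.0(335.0) + 0.75(201.4) = 414.80 + 335.00 + 151.05 = 900.85
2) 1.0(414.8) = 414.80
3) 1.0(414.8) + 1.0(201.4) = 414.80 + 201.40 = 616.20
4) 1.0(414.8) + 1.0(335.0) = 414.80 + 335.00 = 749.80
5) 1.0(414.8) + 0.7(20.2) + 0.75(335.0) = 414.80 + 14.14 + 251.25 = 680.19
6) 0.67(414.8) - 0.7(20.2) = 277.92 - 14.14 = 263.78
The controlling combination is 1, giving 900.85 kN.

900.85 kN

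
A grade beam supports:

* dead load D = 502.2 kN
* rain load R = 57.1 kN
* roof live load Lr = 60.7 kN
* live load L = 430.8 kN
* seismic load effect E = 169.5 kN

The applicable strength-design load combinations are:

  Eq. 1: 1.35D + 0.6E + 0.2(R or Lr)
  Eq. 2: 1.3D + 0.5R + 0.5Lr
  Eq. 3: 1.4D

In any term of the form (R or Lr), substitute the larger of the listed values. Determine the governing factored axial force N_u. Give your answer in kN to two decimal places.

(R or Lr) → Lr = 60.7 kN.
Eq. 1: 1.35(502.2) + 0.6(169.5) + 0.2(60.7) = 677.97 + 101.70 + 12.14 = 791.81
Eq. 2: 1.3(502.2) + 0.5(57.1) + 0.5(60.7) = 652.86 + 28.55 + 30.35 = 711.76
Eq. 3: 1.4(502.2) = 703.08
Maximum is from combination 1.

791.81 kN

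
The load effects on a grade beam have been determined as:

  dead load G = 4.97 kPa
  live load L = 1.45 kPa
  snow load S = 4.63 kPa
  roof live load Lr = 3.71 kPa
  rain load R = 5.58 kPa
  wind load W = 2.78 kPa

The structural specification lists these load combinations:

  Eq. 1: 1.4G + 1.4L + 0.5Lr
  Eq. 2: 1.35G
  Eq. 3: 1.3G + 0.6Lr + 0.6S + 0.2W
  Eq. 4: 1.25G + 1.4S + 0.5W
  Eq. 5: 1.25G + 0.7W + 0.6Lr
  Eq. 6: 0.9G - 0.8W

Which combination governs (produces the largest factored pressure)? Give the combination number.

Combination 4

Eq. 1: 1.4(4.97) + 1.4(1.45) + 0.5(3.71) = 10.84
Eq. 2: 1.35(4.97) = 6.71
Eq. 3: 1.3(4.97) + 0.6(3.71) + 0.6(4.63) + 0.2(2.78) = 12.02
Eq. 4: 1.25(4.97) + 1.4(4.63) + 0.5(2.78) = 6.21 + 6.48 + 1.39 = 14.08
Eq. 5: 1.25(4.97) + 0.7(2.78) + 0.6(3.71) = 10.38
Eq. 6: 0.9(4.97) - 0.8(2.78) = 4.47 - 2.22 = 2.25
The largest value is 14.08 kPa from combination 4.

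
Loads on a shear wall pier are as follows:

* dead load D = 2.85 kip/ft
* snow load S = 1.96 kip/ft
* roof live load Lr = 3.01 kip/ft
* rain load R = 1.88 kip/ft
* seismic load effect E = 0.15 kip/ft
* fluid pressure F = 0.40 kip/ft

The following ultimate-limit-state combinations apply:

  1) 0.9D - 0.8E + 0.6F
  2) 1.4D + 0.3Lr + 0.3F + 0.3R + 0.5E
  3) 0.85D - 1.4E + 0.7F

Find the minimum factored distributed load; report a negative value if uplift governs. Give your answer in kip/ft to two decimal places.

1) 0.9(2.85) - 0.8(0.15) + 0.6(0.40) = 2.57 - 0.12 + 0.24 = 2.69
2) 1.4(2.85) + 0.3(3.01) + 0.3(0.40) + 0.3(1.88) + 0.5(0.15) = 3.99 + 0.90 + 0.12 + 0.56 + 0.08 = 5.65
3) 0.85(2.85) - 1.4(0.15) + 0.7(0.40) = 2.42 - 0.21 + 0.28 = 2.49
Combination 3 gives the minimum: 2.49 kip/ft.

2.49 kip/ft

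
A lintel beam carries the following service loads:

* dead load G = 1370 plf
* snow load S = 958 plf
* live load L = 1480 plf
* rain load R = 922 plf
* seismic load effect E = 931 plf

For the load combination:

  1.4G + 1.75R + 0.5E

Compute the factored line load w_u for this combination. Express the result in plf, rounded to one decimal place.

3997.0 plf

1.4(1370) + 1.75(922) + 0.5(931) = 1918.0 + 1613.5 + 465.5 = 3997.0
w_u = 3997.0 plf.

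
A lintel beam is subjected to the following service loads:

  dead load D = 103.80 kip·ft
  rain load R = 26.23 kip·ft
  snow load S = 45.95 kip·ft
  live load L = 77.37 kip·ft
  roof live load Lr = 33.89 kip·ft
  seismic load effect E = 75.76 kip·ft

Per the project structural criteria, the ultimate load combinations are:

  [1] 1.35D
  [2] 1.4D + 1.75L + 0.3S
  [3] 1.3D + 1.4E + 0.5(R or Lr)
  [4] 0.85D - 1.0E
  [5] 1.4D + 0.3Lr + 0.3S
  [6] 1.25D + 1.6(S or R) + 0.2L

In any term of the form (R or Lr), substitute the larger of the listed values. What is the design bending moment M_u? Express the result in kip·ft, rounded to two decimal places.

(R or Lr) → Lr = 33.89 kip·ft; (S or R) → S = 45.95 kip·ft.
[1] 1.35(103.80) = 140.13
[2] 1.4(103.80) + 1.75(77.37) + 0.3(45.95) = 294.50
[3] 1.3(103.80) + 1.4(75.76) + 0.5(33.89) = 257.95
[4] 0.85(103.80) - 1.0(75.76) = 12.47
[5] 1.4(103.80) + 0.3(33.89) + 0.3(45.95) = 169.27
[6] 1.25(103.80) + 1.6(45.95) + 0.2(77.37) = 218.74
Combination 2 governs: M_u = 294.50 kip·ft.

294.50 kip·ft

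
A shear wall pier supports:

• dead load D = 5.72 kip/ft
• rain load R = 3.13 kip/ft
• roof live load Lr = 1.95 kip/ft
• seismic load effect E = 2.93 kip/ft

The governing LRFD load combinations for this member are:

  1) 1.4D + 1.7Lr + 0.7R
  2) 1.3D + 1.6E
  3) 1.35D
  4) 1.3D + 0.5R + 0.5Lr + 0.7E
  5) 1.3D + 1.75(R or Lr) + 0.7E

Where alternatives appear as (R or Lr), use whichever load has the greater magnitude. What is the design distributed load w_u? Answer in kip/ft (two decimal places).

(R or Lr) → R = 3.13 kip/ft.
1) 1.4(5.72) + 1.7(1.95) + 0.7(3.13) = 13.51
2) 1.3(5.72) + 1.6(2.93) = 12.12
3) 1.35(5.72) = 7.72
4) 1.3(5.72) + 0.5(3.13) + 0.5(1.95) + 0.7(2.93) = 12.03
5) 1.3(5.72) + 1.75(3.13) + 0.7(2.93) = 14.96
Maximum is from combination 5.

14.96 kip/ft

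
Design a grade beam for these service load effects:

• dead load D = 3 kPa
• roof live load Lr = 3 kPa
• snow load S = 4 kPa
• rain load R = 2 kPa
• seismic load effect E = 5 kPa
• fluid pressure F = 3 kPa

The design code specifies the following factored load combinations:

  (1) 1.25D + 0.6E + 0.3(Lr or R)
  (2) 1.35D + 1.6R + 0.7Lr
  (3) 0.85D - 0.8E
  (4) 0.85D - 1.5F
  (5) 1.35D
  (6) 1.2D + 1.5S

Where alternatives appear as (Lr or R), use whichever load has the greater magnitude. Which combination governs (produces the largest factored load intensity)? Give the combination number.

(Lr or R) → Lr = 3 kPa.
(1) 1.25(3) + 0.6(5) + 0.3(3) = 7.65
(2) 1.35(3) + 1.6(2) + 0.7(3) = 9.35
(3) 0.85(3) - 0.8(5) = -1.45
(4) 0.85(3) - 1.5(3) = -1.95
(5) 1.35(3) = 4.05
(6) 1.2(3) + 1.5(4) = 9.60
The largest value is 9.60 kPa from combination 6.

Combination 6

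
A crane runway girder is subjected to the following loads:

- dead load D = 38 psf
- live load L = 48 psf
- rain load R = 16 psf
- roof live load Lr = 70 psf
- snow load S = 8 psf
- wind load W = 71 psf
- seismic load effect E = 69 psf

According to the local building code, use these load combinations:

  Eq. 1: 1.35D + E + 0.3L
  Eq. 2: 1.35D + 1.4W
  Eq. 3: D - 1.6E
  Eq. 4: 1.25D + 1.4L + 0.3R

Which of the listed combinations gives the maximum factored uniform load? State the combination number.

Combination 2

Eq. 1: 1.35(38) + 1.0(69) + 0.3(48) = 134.7
Eq. 2: 1.35(38) + 1.4(71) = 150.7
Eq. 3: 1.0(38) - 1.6(69) = -72.4
Eq. 4: 1.25(38) + 1.4(48) + 0.3(16) = 119.5
The largest value is 150.7 psf from combination 2.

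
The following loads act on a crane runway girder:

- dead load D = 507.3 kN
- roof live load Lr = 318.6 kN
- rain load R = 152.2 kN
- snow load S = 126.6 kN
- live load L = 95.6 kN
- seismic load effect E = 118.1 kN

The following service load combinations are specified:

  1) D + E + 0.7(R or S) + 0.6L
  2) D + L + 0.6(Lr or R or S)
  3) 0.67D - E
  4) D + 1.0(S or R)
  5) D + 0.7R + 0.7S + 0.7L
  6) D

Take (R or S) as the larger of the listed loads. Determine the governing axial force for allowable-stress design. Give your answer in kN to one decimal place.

(R or S) → R = 152.2 kN; (Lr or R or S) → Lr = 318.6 kN; (S or R) → R = 152.2 kN.
1) 1.0(507.3) + 1.0(118.1) + 0.7(152.2) + 0.6(95.6) = 507.3 + 118.1 + 106.5 + 57.4 = 789.3
2) 1.0(507.3) + 1.0(95.6) + 0.6(318.6) = 507.3 + 95.6 + 191.2 = 794.1
3) 0.67(507.3) - 1.0(118.1) = 339.9 - 118.1 = 221.8
4) 1.0(507.3) + 1.0(152.2) = 507.3 + 152.2 = 659.5
5) 1.0(507.3) + 0.7(152.2) + 0.7(126.6) + 0.7(95.6) = 769.4
6) 1.0(507.3) = 507.3
Maximum is from combination 2.

794.1 kN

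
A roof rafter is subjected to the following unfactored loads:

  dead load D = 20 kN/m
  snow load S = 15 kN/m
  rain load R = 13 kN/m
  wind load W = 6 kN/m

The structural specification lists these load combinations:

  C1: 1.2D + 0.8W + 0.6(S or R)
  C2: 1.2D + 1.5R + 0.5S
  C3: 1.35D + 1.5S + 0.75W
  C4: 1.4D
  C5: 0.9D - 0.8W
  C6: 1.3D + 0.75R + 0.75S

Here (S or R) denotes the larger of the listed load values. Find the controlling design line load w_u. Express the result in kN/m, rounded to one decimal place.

54.0 kN/m

(S or R) → S = 15 kN/m.
C1: 1.2(20) + 0.8(6) + 0.6(15) = 24.0 + 4.8 + 9.0 = 37.8
C2: 1.2(20) + 1.5(13) + 0.5(15) = 24.0 + 19.5 + 7.5 = 51.0
C3: 1.35(20) + 1.5(15) + 0.75(6) = 27.0 + 22.5 + 4.5 = 54.0
C4: 1.4(20) = 28.0
C5: 0.9(20) - 0.8(6) = 18.0 - 4.8 = 13.2
C6: 1.3(20) + 0.75(13) + 0.75(15) = 47.0
Maximum is from combination 3.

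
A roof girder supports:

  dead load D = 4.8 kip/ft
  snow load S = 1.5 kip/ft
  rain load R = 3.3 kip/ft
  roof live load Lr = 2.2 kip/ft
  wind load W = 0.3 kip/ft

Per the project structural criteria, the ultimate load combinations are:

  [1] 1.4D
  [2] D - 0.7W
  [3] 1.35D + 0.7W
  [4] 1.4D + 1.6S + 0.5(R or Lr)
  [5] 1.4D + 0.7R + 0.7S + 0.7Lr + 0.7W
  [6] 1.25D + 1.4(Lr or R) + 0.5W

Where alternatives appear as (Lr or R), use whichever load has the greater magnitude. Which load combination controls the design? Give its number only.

Combination 5

(R or Lr) → R = 3.3 kip/ft; (Lr or R) → R = 3.3 kip/ft.
[1] 1.4(4.8) = 6.72
[2] 1.0(4.8) - 0.7(0.3) = 4.80 - 0.21 = 4.59
[3] 1.35(4.8) + 0.7(0.3) = 6.48 + 0.21 = 6.69
[4] 1.4(4.8) + 1.6(1.5) + 0.5(3.3) = 6.72 + 2.40 + 1.65 = 10.77
[5] 1.4(4.8) + 0.7(3.3) + 0.7(1.5) + 0.7(2.2) + 0.7(0.3) = 6.72 + 2.31 + 1.05 + 1.54 + 0.21 = 11.83
[6] 1.25(4.8) + 1.4(3.3) + 0.5(0.3) = 6.00 + 4.62 + 0.15 = 10.77
The largest value is 11.83 kip/ft from combination 5.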